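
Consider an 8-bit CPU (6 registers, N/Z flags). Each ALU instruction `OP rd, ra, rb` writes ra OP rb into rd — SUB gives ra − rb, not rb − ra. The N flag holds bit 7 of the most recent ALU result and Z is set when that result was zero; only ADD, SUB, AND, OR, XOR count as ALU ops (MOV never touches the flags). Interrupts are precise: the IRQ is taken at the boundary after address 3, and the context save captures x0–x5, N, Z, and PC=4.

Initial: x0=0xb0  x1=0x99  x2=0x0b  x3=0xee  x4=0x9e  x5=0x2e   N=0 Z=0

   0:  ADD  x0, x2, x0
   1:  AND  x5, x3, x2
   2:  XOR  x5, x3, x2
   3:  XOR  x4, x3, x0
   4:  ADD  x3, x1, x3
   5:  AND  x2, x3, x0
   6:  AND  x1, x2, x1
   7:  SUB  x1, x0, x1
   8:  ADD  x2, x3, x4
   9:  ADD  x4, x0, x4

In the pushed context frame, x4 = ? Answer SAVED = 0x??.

after  0: x0=0xbb x1=0x99 x2=0x0b x3=0xee x4=0x9e x5=0x2e  N=1 Z=0
after  1: x0=0xbb x1=0x99 x2=0x0b x3=0xee x4=0x9e x5=0x0a  N=0 Z=0
after  2: x0=0xbb x1=0x99 x2=0x0b x3=0xee x4=0x9e x5=0xe5  N=1 Z=0
after  3: x0=0xbb x1=0x99 x2=0x0b x3=0xee x4=0x55 x5=0xe5  N=0 Z=0
-- IRQ taken; context saved, return-PC = 4 --

SAVED = 0x55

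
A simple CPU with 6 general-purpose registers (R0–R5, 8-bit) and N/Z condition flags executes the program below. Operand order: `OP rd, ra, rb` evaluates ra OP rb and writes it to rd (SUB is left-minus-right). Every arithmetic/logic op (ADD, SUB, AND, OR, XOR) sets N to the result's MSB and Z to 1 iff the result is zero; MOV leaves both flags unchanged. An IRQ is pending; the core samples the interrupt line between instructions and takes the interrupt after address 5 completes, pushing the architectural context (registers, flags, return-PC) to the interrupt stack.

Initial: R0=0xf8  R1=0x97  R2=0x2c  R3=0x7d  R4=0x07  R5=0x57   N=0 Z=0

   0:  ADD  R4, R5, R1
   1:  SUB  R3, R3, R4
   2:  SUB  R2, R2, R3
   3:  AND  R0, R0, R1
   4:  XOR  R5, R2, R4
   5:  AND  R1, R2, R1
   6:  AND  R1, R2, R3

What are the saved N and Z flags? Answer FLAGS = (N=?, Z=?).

FLAGS = (N=1, Z=0)

after  0: R0=0xf8 R1=0x97 R2=0x2c R3=0x7d R4=0xee R5=0x57  N=1 Z=0
after  1: R0=0xf8 R1=0x97 R2=0x2c R3=0x8f R4=0xee R5=0x57  N=1 Z=0
after  2: R0=0xf8 R1=0x97 R2=0x9d R3=0x8f R4=0xee R5=0x57  N=1 Z=0
after  3: R0=0x90 R1=0x97 R2=0x9d R3=0x8f R4=0xee R5=0x57  N=1 Z=0
after  4: R0=0x90 R1=0x97 R2=0x9d R3=0x8f R4=0xee R5=0x73  N=0 Z=0
after  5: R0=0x90 R1=0x95 R2=0x9d R3=0x8f R4=0xee R5=0x73  N=1 Z=0
-- IRQ taken; context saved, return-PC = 6 --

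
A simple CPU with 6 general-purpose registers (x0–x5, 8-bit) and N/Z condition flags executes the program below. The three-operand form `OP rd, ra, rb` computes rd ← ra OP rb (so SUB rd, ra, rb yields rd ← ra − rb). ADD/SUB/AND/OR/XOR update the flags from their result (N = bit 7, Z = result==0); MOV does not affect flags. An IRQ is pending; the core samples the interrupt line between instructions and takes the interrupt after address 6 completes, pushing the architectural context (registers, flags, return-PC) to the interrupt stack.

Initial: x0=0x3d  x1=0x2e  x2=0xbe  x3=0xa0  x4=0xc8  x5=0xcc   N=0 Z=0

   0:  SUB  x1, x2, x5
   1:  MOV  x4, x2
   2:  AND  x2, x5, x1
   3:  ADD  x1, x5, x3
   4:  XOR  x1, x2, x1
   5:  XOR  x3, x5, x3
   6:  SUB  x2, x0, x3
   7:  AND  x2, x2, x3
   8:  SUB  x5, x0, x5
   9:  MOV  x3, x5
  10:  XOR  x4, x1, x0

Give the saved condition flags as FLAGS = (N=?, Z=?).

after  0: x0=0x3d x1=0xf2 x2=0xbe x3=0xa0 x4=0xc8 x5=0xcc  N=1 Z=0
after  1: x0=0x3d x1=0xf2 x2=0xbe x3=0xa0 x4=0xbe x5=0xcc  N=1 Z=0
after  2: x0=0x3d x1=0xf2 x2=0xc0 x3=0xa0 x4=0xbe x5=0xcc  N=1 Z=0
after  3: x0=0x3d x1=0x6c x2=0xc0 x3=0xa0 x4=0xbe x5=0xcc  N=0 Z=0
after  4: x0=0x3d x1=0xac x2=0xc0 x3=0xa0 x4=0xbe x5=0xcc  N=1 Z=0
after  5: x0=0x3d x1=0xac x2=0xc0 x3=0x6c x4=0xbe x5=0xcc  N=0 Z=0
after  6: x0=0x3d x1=0xac x2=0xd1 x3=0x6c x4=0xbe x5=0xcc  N=1 Z=0
-- IRQ taken; context saved, return-PC = 7 --

FLAGS = (N=1, Z=0)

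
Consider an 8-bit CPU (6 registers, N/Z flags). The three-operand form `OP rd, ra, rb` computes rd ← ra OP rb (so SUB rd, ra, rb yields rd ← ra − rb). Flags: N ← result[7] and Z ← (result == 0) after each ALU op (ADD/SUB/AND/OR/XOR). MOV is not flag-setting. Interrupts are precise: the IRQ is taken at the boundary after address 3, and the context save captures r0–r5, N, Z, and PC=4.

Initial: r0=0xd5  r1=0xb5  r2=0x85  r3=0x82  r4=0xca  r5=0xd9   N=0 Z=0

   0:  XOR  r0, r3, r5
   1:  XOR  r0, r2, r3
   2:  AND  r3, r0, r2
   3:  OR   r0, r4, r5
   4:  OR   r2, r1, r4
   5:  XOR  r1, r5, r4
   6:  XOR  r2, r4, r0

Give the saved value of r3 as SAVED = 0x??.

SAVED = 0x05

after  0: r0=0x5b r1=0xb5 r2=0x85 r3=0x82 r4=0xca r5=0xd9  N=0 Z=0
after  1: r0=0x07 r1=0xb5 r2=0x85 r3=0x82 r4=0xca r5=0xd9  N=0 Z=0
after  2: r0=0x07 r1=0xb5 r2=0x85 r3=0x05 r4=0xca r5=0xd9  N=0 Z=0
after  3: r0=0xdb r1=0xb5 r2=0x85 r3=0x05 r4=0xca r5=0xd9  N=1 Z=0
-- IRQ taken; context saved, return-PC = 4 --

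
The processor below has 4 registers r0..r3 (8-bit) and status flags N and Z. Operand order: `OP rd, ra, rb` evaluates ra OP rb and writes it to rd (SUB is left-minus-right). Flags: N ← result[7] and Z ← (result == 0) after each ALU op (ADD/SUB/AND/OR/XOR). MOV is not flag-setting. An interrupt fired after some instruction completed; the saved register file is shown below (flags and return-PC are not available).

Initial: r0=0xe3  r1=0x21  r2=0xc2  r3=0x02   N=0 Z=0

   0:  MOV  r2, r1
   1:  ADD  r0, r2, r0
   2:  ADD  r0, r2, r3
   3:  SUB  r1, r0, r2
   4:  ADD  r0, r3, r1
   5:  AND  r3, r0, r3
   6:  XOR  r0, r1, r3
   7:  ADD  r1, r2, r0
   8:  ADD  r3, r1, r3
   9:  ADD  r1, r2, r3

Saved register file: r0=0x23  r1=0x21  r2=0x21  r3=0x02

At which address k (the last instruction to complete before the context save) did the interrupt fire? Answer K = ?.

after  0: r0=0xe3 r1=0x21 r2=0x21 r3=0x02  N=0 Z=0
after  1: r0=0x04 r1=0x21 r2=0x21 r3=0x02  N=0 Z=0
after  2: r0=0x23 r1=0x21 r2=0x21 r3=0x02  N=0 Z=0
-- IRQ taken; context saved, return-PC = 3 --

K = 2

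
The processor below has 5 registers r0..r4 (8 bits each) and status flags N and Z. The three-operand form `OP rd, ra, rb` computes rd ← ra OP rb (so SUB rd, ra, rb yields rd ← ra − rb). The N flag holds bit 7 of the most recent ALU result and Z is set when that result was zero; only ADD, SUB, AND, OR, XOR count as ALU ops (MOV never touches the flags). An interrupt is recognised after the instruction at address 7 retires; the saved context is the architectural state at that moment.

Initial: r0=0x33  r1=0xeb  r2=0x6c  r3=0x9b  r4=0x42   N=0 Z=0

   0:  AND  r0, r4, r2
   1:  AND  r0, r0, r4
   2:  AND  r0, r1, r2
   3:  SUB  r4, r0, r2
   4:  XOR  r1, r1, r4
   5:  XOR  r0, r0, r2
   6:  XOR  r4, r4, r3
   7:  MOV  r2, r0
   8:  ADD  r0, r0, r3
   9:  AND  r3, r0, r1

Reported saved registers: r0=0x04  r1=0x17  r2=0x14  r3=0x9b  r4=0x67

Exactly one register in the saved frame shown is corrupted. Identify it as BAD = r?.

BAD = r2

after  0: r0=0x40 r1=0xeb r2=0x6c r3=0x9b r4=0x42  N=0 Z=0
after  1: r0=0x40 r1=0xeb r2=0x6c r3=0x9b r4=0x42  N=0 Z=0
after  2: r0=0x68 r1=0xeb r2=0x6c r3=0x9b r4=0x42  N=0 Z=0
after  3: r0=0x68 r1=0xeb r2=0x6c r3=0x9b r4=0xfc  N=1 Z=0
after  4: r0=0x68 r1=0x17 r2=0x6c r3=0x9b r4=0xfc  N=0 Z=0
after  5: r0=0x04 r1=0x17 r2=0x6c r3=0x9b r4=0xfc  N=0 Z=0
after  6: r0=0x04 r1=0x17 r2=0x6c r3=0x9b r4=0x67  N=0 Z=0
after  7: r0=0x04 r1=0x17 r2=0x04 r3=0x9b r4=0x67  N=0 Z=0
-- IRQ taken; context saved, return-PC = 8 --
mismatch: r2: reported 0x14 vs actual 0x04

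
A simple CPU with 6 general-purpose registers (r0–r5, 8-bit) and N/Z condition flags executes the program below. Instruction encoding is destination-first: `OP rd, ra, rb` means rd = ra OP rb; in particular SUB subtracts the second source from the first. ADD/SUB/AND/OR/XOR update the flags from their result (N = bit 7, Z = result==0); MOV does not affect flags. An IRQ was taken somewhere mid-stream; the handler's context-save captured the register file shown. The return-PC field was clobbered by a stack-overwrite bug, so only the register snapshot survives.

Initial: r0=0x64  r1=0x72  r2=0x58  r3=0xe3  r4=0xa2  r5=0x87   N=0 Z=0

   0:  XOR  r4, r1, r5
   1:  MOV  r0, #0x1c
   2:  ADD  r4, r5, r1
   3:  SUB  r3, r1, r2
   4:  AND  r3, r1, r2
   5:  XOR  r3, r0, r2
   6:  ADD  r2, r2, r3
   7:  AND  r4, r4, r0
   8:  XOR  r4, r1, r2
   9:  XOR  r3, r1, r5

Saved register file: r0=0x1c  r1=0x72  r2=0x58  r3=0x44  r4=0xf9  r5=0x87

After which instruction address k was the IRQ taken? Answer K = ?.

K = 5

after  0: r0=0x64 r1=0x72 r2=0x58 r3=0xe3 r4=0xf5 r5=0x87  N=1 Z=0
after  1: r0=0x1c r1=0x72 r2=0x58 r3=0xe3 r4=0xf5 r5=0x87  N=1 Z=0
after  2: r0=0x1c r1=0x72 r2=0x58 r3=0xe3 r4=0xf9 r5=0x87  N=1 Z=0
after  3: r0=0x1c r1=0x72 r2=0x58 r3=0x1a r4=0xf9 r5=0x87  N=0 Z=0
after  4: r0=0x1c r1=0x72 r2=0x58 r3=0x50 r4=0xf9 r5=0x87  N=0 Z=0
after  5: r0=0x1c r1=0x72 r2=0x58 r3=0x44 r4=0xf9 r5=0x87  N=0 Z=0
-- IRQ taken; context saved, return-PC = 6 --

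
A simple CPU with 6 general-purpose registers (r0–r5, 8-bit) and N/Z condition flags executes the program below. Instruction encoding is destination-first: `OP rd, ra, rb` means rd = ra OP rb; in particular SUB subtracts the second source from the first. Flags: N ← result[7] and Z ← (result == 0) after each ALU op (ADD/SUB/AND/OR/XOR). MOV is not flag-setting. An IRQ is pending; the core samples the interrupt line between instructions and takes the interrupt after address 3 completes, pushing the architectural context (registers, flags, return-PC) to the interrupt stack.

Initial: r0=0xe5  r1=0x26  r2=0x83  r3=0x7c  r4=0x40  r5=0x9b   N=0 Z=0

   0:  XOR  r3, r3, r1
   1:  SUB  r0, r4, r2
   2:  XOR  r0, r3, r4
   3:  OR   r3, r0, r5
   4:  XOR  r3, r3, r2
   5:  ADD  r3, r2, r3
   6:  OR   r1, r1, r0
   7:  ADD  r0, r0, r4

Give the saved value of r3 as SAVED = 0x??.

after  0: r0=0xe5 r1=0x26 r2=0x83 r3=0x5a r4=0x40 r5=0x9b  N=0 Z=0
after  1: r0=0xbd r1=0x26 r2=0x83 r3=0x5a r4=0x40 r5=0x9b  N=1 Z=0
after  2: r0=0x1a r1=0x26 r2=0x83 r3=0x5a r4=0x40 r5=0x9b  N=0 Z=0
after  3: r0=0x1a r1=0x26 r2=0x83 r3=0x9b r4=0x40 r5=0x9b  N=1 Z=0
-- IRQ taken; context saved, return-PC = 4 --

SAVED = 0x9b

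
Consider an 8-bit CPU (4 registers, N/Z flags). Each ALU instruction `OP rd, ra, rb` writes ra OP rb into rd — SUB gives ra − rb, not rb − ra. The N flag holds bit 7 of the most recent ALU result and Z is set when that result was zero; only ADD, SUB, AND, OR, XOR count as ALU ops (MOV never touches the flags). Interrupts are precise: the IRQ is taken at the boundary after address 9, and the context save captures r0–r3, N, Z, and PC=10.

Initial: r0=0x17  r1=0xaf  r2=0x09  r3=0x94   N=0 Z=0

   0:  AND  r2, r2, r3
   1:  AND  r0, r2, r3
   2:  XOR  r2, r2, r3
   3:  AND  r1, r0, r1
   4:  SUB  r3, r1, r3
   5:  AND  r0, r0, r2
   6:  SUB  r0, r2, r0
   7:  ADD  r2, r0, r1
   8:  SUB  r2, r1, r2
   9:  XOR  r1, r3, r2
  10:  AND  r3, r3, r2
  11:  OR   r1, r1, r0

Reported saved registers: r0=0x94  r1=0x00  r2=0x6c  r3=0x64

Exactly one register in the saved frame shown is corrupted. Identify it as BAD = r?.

after  0: r0=0x17 r1=0xaf r2=0x00 r3=0x94  N=0 Z=1
after  1: r0=0x00 r1=0xaf r2=0x00 r3=0x94  N=0 Z=1
after  2: r0=0x00 r1=0xaf r2=0x94 r3=0x94  N=1 Z=0
after  3: r0=0x00 r1=0x00 r2=0x94 r3=0x94  N=0 Z=1
after  4: r0=0x00 r1=0x00 r2=0x94 r3=0x6c  N=0 Z=0
after  5: r0=0x00 r1=0x00 r2=0x94 r3=0x6c  N=0 Z=1
after  6: r0=0x94 r1=0x00 r2=0x94 r3=0x6c  N=1 Z=0
after  7: r0=0x94 r1=0x00 r2=0x94 r3=0x6c  N=1 Z=0
after  8: r0=0x94 r1=0x00 r2=0x6c r3=0x6c  N=0 Z=0
after  9: r0=0x94 r1=0x00 r2=0x6c r3=0x6c  N=0 Z=1
-- IRQ taken; context saved, return-PC = 10 --
mismatch: r3: reported 0x64 vs actual 0x6c

BAD = r3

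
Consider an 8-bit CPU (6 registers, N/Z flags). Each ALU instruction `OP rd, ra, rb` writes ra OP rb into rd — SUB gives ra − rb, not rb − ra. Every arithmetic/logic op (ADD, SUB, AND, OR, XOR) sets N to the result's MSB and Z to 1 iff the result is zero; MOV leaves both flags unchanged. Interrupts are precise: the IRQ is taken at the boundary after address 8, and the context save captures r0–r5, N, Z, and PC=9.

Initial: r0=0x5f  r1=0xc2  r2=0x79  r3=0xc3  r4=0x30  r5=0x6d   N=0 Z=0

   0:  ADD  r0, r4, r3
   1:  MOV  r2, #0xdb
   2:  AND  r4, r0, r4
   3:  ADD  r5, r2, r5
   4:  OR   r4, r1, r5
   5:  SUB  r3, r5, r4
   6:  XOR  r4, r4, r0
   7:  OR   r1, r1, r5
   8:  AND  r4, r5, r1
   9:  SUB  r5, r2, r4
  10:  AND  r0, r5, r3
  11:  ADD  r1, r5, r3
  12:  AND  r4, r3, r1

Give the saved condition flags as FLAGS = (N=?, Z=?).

FLAGS = (N=0, Z=0)

after  0: r0=0xf3 r1=0xc2 r2=0x79 r3=0xc3 r4=0x30 r5=0x6d  N=1 Z=0
after  1: r0=0xf3 r1=0xc2 r2=0xdb r3=0xc3 r4=0x30 r5=0x6d  N=1 Z=0
after  2: r0=0xf3 r1=0xc2 r2=0xdb r3=0xc3 r4=0x30 r5=0x6d  N=0 Z=0
after  3: r0=0xf3 r1=0xc2 r2=0xdb r3=0xc3 r4=0x30 r5=0x48  N=0 Z=0
after  4: r0=0xf3 r1=0xc2 r2=0xdb r3=0xc3 r4=0xca r5=0x48  N=1 Z=0
after  5: r0=0xf3 r1=0xc2 r2=0xdb r3=0x7e r4=0xca r5=0x48  N=0 Z=0
after  6: r0=0xf3 r1=0xc2 r2=0xdb r3=0x7e r4=0x39 r5=0x48  N=0 Z=0
after  7: r0=0xf3 r1=0xca r2=0xdb r3=0x7e r4=0x39 r5=0x48  N=1 Z=0
after  8: r0=0xf3 r1=0xca r2=0xdb r3=0x7e r4=0x48 r5=0x48  N=0 Z=0
-- IRQ taken; context saved, return-PC = 9 --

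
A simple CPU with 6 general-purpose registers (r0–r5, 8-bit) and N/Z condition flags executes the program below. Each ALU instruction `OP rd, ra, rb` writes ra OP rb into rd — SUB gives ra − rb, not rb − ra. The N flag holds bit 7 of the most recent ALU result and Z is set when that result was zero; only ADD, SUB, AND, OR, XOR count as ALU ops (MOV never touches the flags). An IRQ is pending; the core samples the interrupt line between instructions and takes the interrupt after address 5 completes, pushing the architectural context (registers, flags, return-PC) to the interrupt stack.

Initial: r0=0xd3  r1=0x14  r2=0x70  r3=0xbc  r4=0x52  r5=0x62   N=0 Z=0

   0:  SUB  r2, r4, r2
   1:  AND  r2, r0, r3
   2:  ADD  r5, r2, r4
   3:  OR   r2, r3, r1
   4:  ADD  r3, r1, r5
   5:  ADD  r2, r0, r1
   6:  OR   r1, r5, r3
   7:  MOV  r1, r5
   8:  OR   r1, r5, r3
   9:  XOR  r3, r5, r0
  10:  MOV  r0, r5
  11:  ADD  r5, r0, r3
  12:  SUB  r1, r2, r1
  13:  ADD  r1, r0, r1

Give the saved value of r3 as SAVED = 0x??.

SAVED = 0xf6

after  0: r0=0xd3 r1=0x14 r2=0xe2 r3=0xbc r4=0x52 r5=0x62  N=1 Z=0
after  1: r0=0xd3 r1=0x14 r2=0x90 r3=0xbc r4=0x52 r5=0x62  N=1 Z=0
after  2: r0=0xd3 r1=0x14 r2=0x90 r3=0xbc r4=0x52 r5=0xe2  N=1 Z=0
after  3: r0=0xd3 r1=0x14 r2=0xbc r3=0xbc r4=0x52 r5=0xe2  N=1 Z=0
after  4: r0=0xd3 r1=0x14 r2=0xbc r3=0xf6 r4=0x52 r5=0xe2  N=1 Z=0
after  5: r0=0xd3 r1=0x14 r2=0xe7 r3=0xf6 r4=0x52 r5=0xe2  N=1 Z=0
-- IRQ taken; context saved, return-PC = 6 --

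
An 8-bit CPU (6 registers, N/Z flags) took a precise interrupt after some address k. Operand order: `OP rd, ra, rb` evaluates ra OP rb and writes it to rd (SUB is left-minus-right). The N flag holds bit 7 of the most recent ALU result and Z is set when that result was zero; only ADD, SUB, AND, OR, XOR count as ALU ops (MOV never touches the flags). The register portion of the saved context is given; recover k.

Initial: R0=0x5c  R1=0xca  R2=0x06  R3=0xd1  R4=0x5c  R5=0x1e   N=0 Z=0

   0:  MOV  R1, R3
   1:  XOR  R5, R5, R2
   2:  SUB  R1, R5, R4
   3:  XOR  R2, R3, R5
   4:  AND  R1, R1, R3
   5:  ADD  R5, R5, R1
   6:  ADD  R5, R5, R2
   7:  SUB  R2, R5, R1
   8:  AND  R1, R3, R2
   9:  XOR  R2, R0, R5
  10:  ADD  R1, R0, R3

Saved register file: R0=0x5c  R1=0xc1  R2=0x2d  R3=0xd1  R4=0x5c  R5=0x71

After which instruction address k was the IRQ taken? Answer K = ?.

after  0: R0=0x5c R1=0xd1 R2=0x06 R3=0xd1 R4=0x5c R5=0x1e  N=0 Z=0
after  1: R0=0x5c R1=0xd1 R2=0x06 R3=0xd1 R4=0x5c R5=0x18  N=0 Z=0
after  2: R0=0x5c R1=0xbc R2=0x06 R3=0xd1 R4=0x5c R5=0x18  N=1 Z=0
after  3: R0=0x5c R1=0xbc R2=0xc9 R3=0xd1 R4=0x5c R5=0x18  N=1 Z=0
after  4: R0=0x5c R1=0x90 R2=0xc9 R3=0xd1 R4=0x5c R5=0x18  N=1 Z=0
after  5: R0=0x5c R1=0x90 R2=0xc9 R3=0xd1 R4=0x5c R5=0xa8  N=1 Z=0
after  6: R0=0x5c R1=0x90 R2=0xc9 R3=0xd1 R4=0x5c R5=0x71  N=0 Z=0
after  7: R0=0x5c R1=0x90 R2=0xe1 R3=0xd1 R4=0x5c R5=0x71  N=1 Z=0
after  8: R0=0x5c R1=0xc1 R2=0xe1 R3=0xd1 R4=0x5c R5=0x71  N=1 Z=0
after  9: R0=0x5c R1=0xc1 R2=0x2d R3=0xd1 R4=0x5c R5=0x71  N=0 Z=0
-- IRQ taken; context saved, return-PC = 10 --

K = 9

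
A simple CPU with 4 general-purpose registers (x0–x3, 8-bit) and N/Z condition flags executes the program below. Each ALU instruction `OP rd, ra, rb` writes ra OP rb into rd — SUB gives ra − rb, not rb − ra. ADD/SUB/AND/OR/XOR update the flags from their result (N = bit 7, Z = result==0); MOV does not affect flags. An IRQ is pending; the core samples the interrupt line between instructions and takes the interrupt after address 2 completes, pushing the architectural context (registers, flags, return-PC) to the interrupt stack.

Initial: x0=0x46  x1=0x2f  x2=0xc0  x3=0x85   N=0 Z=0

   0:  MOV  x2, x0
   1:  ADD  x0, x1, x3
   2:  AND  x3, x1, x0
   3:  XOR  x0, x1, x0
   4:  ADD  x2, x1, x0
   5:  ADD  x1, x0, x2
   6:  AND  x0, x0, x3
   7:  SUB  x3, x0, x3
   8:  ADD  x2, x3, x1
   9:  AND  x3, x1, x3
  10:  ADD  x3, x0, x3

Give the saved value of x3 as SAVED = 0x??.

SAVED = 0x24

after  0: x0=0x46 x1=0x2f x2=0x46 x3=0x85  N=0 Z=0
after  1: x0=0xb4 x1=0x2f x2=0x46 x3=0x85  N=1 Z=0
after  2: x0=0xb4 x1=0x2f x2=0x46 x3=0x24  N=0 Z=0
-- IRQ taken; context saved, return-PC = 3 --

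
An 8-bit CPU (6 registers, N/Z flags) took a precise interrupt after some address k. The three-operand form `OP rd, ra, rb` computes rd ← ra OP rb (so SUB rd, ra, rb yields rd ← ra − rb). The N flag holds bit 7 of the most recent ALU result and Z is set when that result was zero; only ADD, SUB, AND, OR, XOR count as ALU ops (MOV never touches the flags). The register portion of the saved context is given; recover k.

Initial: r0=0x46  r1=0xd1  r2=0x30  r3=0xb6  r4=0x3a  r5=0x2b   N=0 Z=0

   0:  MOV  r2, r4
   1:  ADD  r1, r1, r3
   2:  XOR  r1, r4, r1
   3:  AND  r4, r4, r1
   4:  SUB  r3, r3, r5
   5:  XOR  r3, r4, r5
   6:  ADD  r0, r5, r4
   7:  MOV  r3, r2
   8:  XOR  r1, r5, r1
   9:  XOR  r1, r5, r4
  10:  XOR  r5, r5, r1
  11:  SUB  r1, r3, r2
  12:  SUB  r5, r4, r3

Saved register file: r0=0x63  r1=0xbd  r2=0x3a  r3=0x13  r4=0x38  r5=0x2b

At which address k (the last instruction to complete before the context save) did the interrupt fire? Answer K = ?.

after  0: r0=0x46 r1=0xd1 r2=0x3a r3=0xb6 r4=0x3a r5=0x2b  N=0 Z=0
after  1: r0=0x46 r1=0x87 r2=0x3a r3=0xb6 r4=0x3a r5=0x2b  N=1 Z=0
after  2: r0=0x46 r1=0xbd r2=0x3a r3=0xb6 r4=0x3a r5=0x2b  N=1 Z=0
after  3: r0=0x46 r1=0xbd r2=0x3a r3=0xb6 r4=0x38 r5=0x2b  N=0 Z=0
after  4: r0=0x46 r1=0xbd r2=0x3a r3=0x8b r4=0x38 r5=0x2b  N=1 Z=0
after  5: r0=0x46 r1=0xbd r2=0x3a r3=0x13 r4=0x38 r5=0x2b  N=0 Z=0
after  6: r0=0x63 r1=0xbd r2=0x3a r3=0x13 r4=0x38 r5=0x2b  N=0 Z=0
-- IRQ taken; context saved, return-PC = 7 --

K = 6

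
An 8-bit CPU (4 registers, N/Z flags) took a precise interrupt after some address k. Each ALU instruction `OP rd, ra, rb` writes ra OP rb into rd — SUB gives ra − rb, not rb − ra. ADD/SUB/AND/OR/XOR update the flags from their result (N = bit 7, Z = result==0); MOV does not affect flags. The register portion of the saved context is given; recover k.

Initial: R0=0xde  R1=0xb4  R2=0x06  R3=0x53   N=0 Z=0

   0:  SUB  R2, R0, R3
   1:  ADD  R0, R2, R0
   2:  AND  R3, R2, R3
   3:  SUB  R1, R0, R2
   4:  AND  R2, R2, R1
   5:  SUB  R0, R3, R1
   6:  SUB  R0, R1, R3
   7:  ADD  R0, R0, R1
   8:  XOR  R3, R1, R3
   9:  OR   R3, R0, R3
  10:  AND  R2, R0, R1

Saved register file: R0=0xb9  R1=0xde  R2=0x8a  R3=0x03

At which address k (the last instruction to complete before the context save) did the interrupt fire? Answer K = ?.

after  0: R0=0xde R1=0xb4 R2=0x8b R3=0x53  N=1 Z=0
after  1: R0=0x69 R1=0xb4 R2=0x8b R3=0x53  N=0 Z=0
after  2: R0=0x69 R1=0xb4 R2=0x8b R3=0x03  N=0 Z=0
after  3: R0=0x69 R1=0xde R2=0x8b R3=0x03  N=1 Z=0
after  4: R0=0x69 R1=0xde R2=0x8a R3=0x03  N=1 Z=0
after  5: R0=0x25 R1=0xde R2=0x8a R3=0x03  N=0 Z=0
after  6: R0=0xdb R1=0xde R2=0x8a R3=0x03  N=1 Z=0
after  7: R0=0xb9 R1=0xde R2=0x8a R3=0x03  N=1 Z=0
-- IRQ taken; context saved, return-PC = 8 --

K = 7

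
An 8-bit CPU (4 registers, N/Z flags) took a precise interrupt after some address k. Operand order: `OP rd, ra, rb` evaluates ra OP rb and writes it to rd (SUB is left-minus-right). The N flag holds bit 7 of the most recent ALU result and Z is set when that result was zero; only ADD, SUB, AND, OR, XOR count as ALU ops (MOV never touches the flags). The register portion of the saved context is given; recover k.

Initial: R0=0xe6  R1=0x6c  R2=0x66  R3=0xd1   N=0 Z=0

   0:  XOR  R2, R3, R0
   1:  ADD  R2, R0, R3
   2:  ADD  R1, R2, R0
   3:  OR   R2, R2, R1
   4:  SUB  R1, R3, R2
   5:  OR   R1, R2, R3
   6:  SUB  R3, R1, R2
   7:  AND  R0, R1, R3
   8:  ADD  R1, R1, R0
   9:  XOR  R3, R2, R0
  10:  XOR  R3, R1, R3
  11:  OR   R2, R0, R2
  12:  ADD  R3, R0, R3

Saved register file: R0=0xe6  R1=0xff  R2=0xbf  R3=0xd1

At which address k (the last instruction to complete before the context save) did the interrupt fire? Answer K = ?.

after  0: R0=0xe6 R1=0x6c R2=0x37 R3=0xd1  N=0 Z=0
after  1: R0=0xe6 R1=0x6c R2=0xb7 R3=0xd1  N=1 Z=0
after  2: R0=0xe6 R1=0x9d R2=0xb7 R3=0xd1  N=1 Z=0
after  3: R0=0xe6 R1=0x9d R2=0xbf R3=0xd1  N=1 Z=0
after  4: R0=0xe6 R1=0x12 R2=0xbf R3=0xd1  N=0 Z=0
after  5: R0=0xe6 R1=0xff R2=0xbf R3=0xd1  N=1 Z=0
-- IRQ taken; context saved, return-PC = 6 --

K = 5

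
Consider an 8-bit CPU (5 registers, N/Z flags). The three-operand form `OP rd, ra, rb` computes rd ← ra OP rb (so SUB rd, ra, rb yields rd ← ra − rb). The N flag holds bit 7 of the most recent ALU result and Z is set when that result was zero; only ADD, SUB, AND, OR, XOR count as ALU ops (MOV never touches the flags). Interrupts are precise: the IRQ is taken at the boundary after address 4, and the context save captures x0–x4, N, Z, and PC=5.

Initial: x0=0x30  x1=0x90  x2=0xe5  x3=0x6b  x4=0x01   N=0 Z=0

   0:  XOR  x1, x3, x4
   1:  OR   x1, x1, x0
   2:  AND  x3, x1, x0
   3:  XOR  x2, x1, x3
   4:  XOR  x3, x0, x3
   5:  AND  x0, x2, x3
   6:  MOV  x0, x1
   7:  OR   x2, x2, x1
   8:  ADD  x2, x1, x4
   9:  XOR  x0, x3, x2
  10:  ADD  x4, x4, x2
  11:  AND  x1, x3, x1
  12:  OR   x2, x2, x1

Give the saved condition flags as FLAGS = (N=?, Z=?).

FLAGS = (N=0, Z=1)

after  0: x0=0x30 x1=0x6a x2=0xe5 x3=0x6b x4=0x01  N=0 Z=0
after  1: x0=0x30 x1=0x7a x2=0xe5 x3=0x6b x4=0x01  N=0 Z=0
after  2: x0=0x30 x1=0x7a x2=0xe5 x3=0x30 x4=0x01  N=0 Z=0
after  3: x0=0x30 x1=0x7a x2=0x4a x3=0x30 x4=0x01  N=0 Z=0
after  4: x0=0x30 x1=0x7a x2=0x4a x3=0x00 x4=0x01  N=0 Z=1
-- IRQ taken; context saved, return-PC = 5 --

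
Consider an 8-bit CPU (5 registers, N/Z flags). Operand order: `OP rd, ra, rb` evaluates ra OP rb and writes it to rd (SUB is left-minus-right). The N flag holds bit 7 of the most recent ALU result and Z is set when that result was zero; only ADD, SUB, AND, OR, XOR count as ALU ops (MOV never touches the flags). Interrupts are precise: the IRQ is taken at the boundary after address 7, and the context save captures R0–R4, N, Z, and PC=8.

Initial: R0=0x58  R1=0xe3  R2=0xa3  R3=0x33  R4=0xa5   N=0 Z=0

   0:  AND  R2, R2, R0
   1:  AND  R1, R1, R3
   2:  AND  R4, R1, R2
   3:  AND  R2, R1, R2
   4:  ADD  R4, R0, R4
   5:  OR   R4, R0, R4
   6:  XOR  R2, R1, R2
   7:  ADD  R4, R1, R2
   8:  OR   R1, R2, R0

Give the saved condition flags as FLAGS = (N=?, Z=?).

after  0: R0=0x58 R1=0xe3 R2=0x00 R3=0x33 R4=0xa5  N=0 Z=1
after  1: R0=0x58 R1=0x23 R2=0x00 R3=0x33 R4=0xa5  N=0 Z=0
after  2: R0=0x58 R1=0x23 R2=0x00 R3=0x33 R4=0x00  N=0 Z=1
after  3: R0=0x58 R1=0x23 R2=0x00 R3=0x33 R4=0x00  N=0 Z=1
after  4: R0=0x58 R1=0x23 R2=0x00 R3=0x33 R4=0x58  N=0 Z=0
after  5: R0=0x58 R1=0x23 R2=0x00 R3=0x33 R4=0x58  N=0 Z=0
after  6: R0=0x58 R1=0x23 R2=0x23 R3=0x33 R4=0x58  N=0 Z=0
after  7: R0=0x58 R1=0x23 R2=0x23 R3=0x33 R4=0x46  N=0 Z=0
-- IRQ taken; context saved, return-PC = 8 --

FLAGS = (N=0, Z=0)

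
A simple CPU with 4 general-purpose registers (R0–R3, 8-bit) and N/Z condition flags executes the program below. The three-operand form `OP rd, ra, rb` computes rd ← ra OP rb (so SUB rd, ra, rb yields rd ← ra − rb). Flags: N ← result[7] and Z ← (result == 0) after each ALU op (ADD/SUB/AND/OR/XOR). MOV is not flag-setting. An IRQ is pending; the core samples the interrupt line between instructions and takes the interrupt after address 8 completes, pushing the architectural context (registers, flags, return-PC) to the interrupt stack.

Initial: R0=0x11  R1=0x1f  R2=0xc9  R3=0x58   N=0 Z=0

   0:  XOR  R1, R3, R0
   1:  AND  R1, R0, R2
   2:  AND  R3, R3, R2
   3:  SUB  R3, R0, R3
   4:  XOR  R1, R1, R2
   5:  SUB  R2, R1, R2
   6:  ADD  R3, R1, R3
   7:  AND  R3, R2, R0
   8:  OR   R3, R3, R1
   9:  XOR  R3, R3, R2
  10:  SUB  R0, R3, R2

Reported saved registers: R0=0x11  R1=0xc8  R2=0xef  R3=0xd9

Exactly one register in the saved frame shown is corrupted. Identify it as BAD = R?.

after  0: R0=0x11 R1=0x49 R2=0xc9 R3=0x58  N=0 Z=0
after  1: R0=0x11 R1=0x01 R2=0xc9 R3=0x58  N=0 Z=0
after  2: R0=0x11 R1=0x01 R2=0xc9 R3=0x48  N=0 Z=0
after  3: R0=0x11 R1=0x01 R2=0xc9 R3=0xc9  N=1 Z=0
after  4: R0=0x11 R1=0xc8 R2=0xc9 R3=0xc9  N=1 Z=0
after  5: R0=0x11 R1=0xc8 R2=0xff R3=0xc9  N=1 Z=0
after  6: R0=0x11 R1=0xc8 R2=0xff R3=0x91  N=1 Z=0
after  7: R0=0x11 R1=0xc8 R2=0xff R3=0x11  N=0 Z=0
after  8: R0=0x11 R1=0xc8 R2=0xff R3=0xd9  N=1 Z=0
-- IRQ taken; context saved, return-PC = 9 --
mismatch: R2: reported 0xef vs actual 0xff

BAD = R2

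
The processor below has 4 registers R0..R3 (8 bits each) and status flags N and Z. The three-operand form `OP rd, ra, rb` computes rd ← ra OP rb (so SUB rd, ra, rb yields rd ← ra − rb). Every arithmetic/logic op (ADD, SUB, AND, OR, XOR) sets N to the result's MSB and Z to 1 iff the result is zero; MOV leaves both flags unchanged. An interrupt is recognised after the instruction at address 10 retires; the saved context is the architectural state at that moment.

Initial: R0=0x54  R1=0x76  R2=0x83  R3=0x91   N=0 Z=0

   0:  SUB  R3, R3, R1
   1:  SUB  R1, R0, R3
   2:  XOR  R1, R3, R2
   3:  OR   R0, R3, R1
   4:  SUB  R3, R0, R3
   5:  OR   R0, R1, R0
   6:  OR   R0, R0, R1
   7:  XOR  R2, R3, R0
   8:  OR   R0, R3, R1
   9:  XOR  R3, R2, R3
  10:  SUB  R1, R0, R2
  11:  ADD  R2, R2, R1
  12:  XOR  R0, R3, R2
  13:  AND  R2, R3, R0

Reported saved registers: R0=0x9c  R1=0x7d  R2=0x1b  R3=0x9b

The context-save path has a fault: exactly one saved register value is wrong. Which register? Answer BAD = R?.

after  0: R0=0x54 R1=0x76 R2=0x83 R3=0x1b  N=0 Z=0
after  1: R0=0x54 R1=0x39 R2=0x83 R3=0x1b  N=0 Z=0
after  2: R0=0x54 R1=0x98 R2=0x83 R3=0x1b  N=1 Z=0
after  3: R0=0x9b R1=0x98 R2=0x83 R3=0x1b  N=1 Z=0
after  4: R0=0x9b R1=0x98 R2=0x83 R3=0x80  N=1 Z=0
after  5: R0=0x9b R1=0x98 R2=0x83 R3=0x80  N=1 Z=0
after  6: R0=0x9b R1=0x98 R2=0x83 R3=0x80  N=1 Z=0
after  7: R0=0x9b R1=0x98 R2=0x1b R3=0x80  N=0 Z=0
after  8: R0=0x98 R1=0x98 R2=0x1b R3=0x80  N=1 Z=0
after  9: R0=0x98 R1=0x98 R2=0x1b R3=0x9b  N=1 Z=0
after 10: R0=0x98 R1=0x7d R2=0x1b R3=0x9b  N=0 Z=0
-- IRQ taken; context saved, return-PC = 11 --
mismatch: R0: reported 0x9c vs actual 0x98

BAD = R0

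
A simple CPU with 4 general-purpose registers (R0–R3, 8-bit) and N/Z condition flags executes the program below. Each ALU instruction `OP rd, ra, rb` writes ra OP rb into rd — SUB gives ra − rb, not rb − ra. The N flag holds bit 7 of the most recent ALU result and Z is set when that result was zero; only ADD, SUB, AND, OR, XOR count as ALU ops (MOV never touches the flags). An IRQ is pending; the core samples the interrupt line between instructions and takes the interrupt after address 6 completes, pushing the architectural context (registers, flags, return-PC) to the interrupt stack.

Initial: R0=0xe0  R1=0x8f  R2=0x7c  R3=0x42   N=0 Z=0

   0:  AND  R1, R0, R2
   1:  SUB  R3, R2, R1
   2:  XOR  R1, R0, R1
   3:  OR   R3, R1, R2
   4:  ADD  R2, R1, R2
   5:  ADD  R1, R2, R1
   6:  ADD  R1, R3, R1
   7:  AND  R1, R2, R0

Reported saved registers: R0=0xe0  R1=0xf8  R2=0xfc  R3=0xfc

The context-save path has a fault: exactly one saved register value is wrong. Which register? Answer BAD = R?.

after  0: R0=0xe0 R1=0x60 R2=0x7c R3=0x42  N=0 Z=0
after  1: R0=0xe0 R1=0x60 R2=0x7c R3=0x1c  N=0 Z=0
after  2: R0=0xe0 R1=0x80 R2=0x7c R3=0x1c  N=1 Z=0
after  3: R0=0xe0 R1=0x80 R2=0x7c R3=0xfc  N=1 Z=0
after  4: R0=0xe0 R1=0x80 R2=0xfc R3=0xfc  N=1 Z=0
after  5: R0=0xe0 R1=0x7c R2=0xfc R3=0xfc  N=0 Z=0
after  6: R0=0xe0 R1=0x78 R2=0xfc R3=0xfc  N=0 Z=0
-- IRQ taken; context saved, return-PC = 7 --
mismatch: R1: reported 0xf8 vs actual 0x78

BAD = R1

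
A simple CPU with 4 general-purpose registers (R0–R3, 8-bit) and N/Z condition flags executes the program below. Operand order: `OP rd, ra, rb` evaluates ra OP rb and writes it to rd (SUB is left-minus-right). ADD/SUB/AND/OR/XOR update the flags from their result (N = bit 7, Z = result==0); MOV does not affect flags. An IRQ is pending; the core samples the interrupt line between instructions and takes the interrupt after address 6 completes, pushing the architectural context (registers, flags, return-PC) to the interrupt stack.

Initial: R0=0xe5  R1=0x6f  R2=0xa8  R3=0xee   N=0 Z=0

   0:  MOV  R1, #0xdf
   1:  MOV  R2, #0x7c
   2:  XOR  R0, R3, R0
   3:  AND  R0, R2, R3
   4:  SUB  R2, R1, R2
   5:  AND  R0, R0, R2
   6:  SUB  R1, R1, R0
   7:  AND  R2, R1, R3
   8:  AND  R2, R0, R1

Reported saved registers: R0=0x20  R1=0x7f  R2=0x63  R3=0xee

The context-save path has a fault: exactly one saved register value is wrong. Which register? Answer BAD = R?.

BAD = R0

after  0: R0=0xe5 R1=0xdf R2=0xa8 R3=0xee  N=0 Z=0
after  1: R0=0xe5 R1=0xdf R2=0x7c R3=0xee  N=0 Z=0
after  2: R0=0x0b R1=0xdf R2=0x7c R3=0xee  N=0 Z=0
after  3: R0=0x6c R1=0xdf R2=0x7c R3=0xee  N=0 Z=0
after  4: R0=0x6c R1=0xdf R2=0x63 R3=0xee  N=0 Z=0
after  5: R0=0x60 R1=0xdf R2=0x63 R3=0xee  N=0 Z=0
after  6: R0=0x60 R1=0x7f R2=0x63 R3=0xee  N=0 Z=0
-- IRQ taken; context saved, return-PC = 7 --
mismatch: R0: reported 0x20 vs actual 0x60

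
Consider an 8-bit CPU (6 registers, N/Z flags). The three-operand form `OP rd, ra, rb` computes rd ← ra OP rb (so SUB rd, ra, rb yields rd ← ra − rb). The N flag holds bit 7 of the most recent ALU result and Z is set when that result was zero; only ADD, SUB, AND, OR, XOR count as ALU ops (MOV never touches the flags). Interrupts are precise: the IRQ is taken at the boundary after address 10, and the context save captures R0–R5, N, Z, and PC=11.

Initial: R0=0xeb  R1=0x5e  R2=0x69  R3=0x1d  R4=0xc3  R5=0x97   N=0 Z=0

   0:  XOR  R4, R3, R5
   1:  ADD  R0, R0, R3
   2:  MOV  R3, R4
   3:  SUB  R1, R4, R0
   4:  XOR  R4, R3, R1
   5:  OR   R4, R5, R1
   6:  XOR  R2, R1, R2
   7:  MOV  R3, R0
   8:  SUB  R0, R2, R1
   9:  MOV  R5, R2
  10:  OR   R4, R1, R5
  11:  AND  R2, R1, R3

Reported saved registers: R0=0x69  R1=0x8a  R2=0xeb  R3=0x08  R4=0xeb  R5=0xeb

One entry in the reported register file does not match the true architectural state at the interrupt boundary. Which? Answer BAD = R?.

after  0: R0=0xeb R1=0x5e R2=0x69 R3=0x1d R4=0x8a R5=0x97  N=1 Z=0
after  1: R0=0x08 R1=0x5e R2=0x69 R3=0x1d R4=0x8a R5=0x97  N=0 Z=0
after  2: R0=0x08 R1=0x5e R2=0x69 R3=0x8a R4=0x8a R5=0x97  N=0 Z=0
after  3: R0=0x08 R1=0x82 R2=0x69 R3=0x8a R4=0x8a R5=0x97  N=1 Z=0
after  4: R0=0x08 R1=0x82 R2=0x69 R3=0x8a R4=0x08 R5=0x97  N=0 Z=0
after  5: R0=0x08 R1=0x82 R2=0x69 R3=0x8a R4=0x97 R5=0x97  N=1 Z=0
after  6: R0=0x08 R1=0x82 R2=0xeb R3=0x8a R4=0x97 R5=0x97  N=1 Z=0
after  7: R0=0x08 R1=0x82 R2=0xeb R3=0x08 R4=0x97 R5=0x97  N=1 Z=0
after  8: R0=0x69 R1=0x82 R2=0xeb R3=0x08 R4=0x97 R5=0x97  N=0 Z=0
after  9: R0=0x69 R1=0x82 R2=0xeb R3=0x08 R4=0x97 R5=0xeb  N=0 Z=0
after 10: R0=0x69 R1=0x82 R2=0xeb R3=0x08 R4=0xeb R5=0xeb  N=1 Z=0
-- IRQ taken; context saved, return-PC = 11 --
mismatch: R1: reported 0x8a vs actual 0x82

BAD = R1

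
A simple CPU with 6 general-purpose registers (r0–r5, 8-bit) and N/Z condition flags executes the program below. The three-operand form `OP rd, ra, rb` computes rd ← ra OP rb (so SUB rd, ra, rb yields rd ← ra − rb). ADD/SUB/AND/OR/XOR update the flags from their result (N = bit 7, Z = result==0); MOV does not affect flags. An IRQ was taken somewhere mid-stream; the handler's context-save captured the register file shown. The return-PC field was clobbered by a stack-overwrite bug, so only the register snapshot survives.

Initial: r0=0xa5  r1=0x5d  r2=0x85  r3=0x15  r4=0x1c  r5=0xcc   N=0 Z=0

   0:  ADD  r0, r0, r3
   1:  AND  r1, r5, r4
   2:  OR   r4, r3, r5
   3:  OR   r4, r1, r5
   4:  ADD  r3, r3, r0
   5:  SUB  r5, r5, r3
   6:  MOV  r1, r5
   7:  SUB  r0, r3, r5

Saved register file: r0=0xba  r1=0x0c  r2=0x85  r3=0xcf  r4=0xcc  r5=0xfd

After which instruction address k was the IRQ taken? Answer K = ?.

K = 5

after  0: r0=0xba r1=0x5d r2=0x85 r3=0x15 r4=0x1c r5=0xcc  N=1 Z=0
after  1: r0=0xba r1=0x0c r2=0x85 r3=0x15 r4=0x1c r5=0xcc  N=0 Z=0
after  2: r0=0xba r1=0x0c r2=0x85 r3=0x15 r4=0xdd r5=0xcc  N=1 Z=0
after  3: r0=0xba r1=0x0c r2=0x85 r3=0x15 r4=0xcc r5=0xcc  N=1 Z=0
after  4: r0=0xba r1=0x0c r2=0x85 r3=0xcf r4=0xcc r5=0xcc  N=1 Z=0
after  5: r0=0xba r1=0x0c r2=0x85 r3=0xcf r4=0xcc r5=0xfd  N=1 Z=0
-- IRQ taken; context saved, return-PC = 6 --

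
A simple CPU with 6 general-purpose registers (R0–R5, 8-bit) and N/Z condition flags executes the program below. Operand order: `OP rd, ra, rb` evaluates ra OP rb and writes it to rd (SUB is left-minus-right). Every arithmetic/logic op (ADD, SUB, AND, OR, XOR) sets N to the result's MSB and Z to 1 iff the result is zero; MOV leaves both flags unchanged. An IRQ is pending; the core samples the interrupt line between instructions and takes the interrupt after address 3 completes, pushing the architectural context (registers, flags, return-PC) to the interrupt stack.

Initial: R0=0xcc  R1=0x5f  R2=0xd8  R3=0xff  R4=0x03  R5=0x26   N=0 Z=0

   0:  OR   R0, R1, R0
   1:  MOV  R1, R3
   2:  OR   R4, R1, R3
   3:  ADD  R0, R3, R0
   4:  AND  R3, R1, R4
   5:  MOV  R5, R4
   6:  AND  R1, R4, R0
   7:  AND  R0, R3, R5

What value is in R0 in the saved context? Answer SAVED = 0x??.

after  0: R0=0xdf R1=0x5f R2=0xd8 R3=0xff R4=0x03 R5=0x26  N=1 Z=0
after  1: R0=0xdf R1=0xff R2=0xd8 R3=0xff R4=0x03 R5=0x26  N=1 Z=0
after  2: R0=0xdf R1=0xff R2=0xd8 R3=0xff R4=0xff R5=0x26  N=1 Z=0
after  3: R0=0xde R1=0xff R2=0xd8 R3=0xff R4=0xff R5=0x26  N=1 Z=0
-- IRQ taken; context saved, return-PC = 4 --

SAVED = 0xde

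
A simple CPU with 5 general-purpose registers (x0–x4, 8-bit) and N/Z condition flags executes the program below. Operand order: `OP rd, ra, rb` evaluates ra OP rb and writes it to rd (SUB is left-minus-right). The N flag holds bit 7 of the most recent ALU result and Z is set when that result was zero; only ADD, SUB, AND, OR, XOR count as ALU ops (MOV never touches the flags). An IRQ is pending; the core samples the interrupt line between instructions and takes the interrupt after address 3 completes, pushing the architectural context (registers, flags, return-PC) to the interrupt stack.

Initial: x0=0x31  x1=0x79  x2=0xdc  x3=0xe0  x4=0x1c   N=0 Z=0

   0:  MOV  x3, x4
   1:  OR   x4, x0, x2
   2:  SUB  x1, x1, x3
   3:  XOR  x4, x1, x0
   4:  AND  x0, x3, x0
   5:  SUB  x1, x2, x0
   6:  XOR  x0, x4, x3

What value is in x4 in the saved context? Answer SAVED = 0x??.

SAVED = 0x6c

after  0: x0=0x31 x1=0x79 x2=0xdc x3=0x1c x4=0x1c  N=0 Z=0
after  1: x0=0x31 x1=0x79 x2=0xdc x3=0x1c x4=0xfd  N=1 Z=0
after  2: x0=0x31 x1=0x5d x2=0xdc x3=0x1c x4=0xfd  N=0 Z=0
after  3: x0=0x31 x1=0x5d x2=0xdc x3=0x1c x4=0x6c  N=0 Z=0
-- IRQ taken; context saved, return-PC = 4 --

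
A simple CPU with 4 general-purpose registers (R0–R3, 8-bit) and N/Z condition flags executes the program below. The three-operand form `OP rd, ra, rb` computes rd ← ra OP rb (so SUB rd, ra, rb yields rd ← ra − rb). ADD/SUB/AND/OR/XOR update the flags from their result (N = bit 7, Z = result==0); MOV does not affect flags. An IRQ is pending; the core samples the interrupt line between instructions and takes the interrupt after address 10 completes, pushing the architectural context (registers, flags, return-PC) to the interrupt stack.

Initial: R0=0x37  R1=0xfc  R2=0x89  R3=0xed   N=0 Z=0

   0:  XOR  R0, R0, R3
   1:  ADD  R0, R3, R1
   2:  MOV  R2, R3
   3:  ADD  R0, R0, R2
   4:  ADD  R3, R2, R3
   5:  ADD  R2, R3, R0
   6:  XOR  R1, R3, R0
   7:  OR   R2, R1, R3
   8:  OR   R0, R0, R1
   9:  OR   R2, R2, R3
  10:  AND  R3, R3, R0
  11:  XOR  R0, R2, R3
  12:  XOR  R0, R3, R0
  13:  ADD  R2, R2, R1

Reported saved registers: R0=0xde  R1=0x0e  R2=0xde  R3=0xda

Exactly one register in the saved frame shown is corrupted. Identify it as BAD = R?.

after  0: R0=0xda R1=0xfc R2=0x89 R3=0xed  N=1 Z=0
after  1: R0=0xe9 R1=0xfc R2=0x89 R3=0xed  N=1 Z=0
after  2: R0=0xe9 R1=0xfc R2=0xed R3=0xed  N=1 Z=0
after  3: R0=0xd6 R1=0xfc R2=0xed R3=0xed  N=1 Z=0
after  4: R0=0xd6 R1=0xfc R2=0xed R3=0xda  N=1 Z=0
after  5: R0=0xd6 R1=0xfc R2=0xb0 R3=0xda  N=1 Z=0
after  6: R0=0xd6 R1=0x0c R2=0xb0 R3=0xda  N=0 Z=0
after  7: R0=0xd6 R1=0x0c R2=0xde R3=0xda  N=1 Z=0
after  8: R0=0xde R1=0x0c R2=0xde R3=0xda  N=1 Z=0
after  9: R0=0xde R1=0x0c R2=0xde R3=0xda  N=1 Z=0
after 10: R0=0xde R1=0x0c R2=0xde R3=0xda  N=1 Z=0
-- IRQ taken; context saved, return-PC = 11 --
mismatch: R1: reported 0x0e vs actual 0x0c

BAD = R1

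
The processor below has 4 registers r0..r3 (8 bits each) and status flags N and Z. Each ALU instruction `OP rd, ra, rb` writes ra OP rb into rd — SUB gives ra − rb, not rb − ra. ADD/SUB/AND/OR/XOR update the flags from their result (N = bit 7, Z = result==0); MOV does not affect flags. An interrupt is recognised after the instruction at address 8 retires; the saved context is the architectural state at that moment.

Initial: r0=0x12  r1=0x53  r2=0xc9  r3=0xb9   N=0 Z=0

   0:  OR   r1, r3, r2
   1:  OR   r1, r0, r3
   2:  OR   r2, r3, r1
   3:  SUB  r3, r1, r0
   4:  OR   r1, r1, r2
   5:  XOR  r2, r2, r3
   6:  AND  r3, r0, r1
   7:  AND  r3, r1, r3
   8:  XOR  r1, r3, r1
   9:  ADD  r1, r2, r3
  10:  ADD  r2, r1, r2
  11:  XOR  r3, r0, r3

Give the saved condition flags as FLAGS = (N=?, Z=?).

FLAGS = (N=1, Z=0)

after  0: r0=0x12 r1=0xf9 r2=0xc9 r3=0xb9  N=1 Z=0
after  1: r0=0x12 r1=0xbb r2=0xc9 r3=0xb9  N=1 Z=0
after  2: r0=0x12 r1=0xbb r2=0xbb r3=0xb9  N=1 Z=0
after  3: r0=0x12 r1=0xbb r2=0xbb r3=0xa9  N=1 Z=0
after  4: r0=0x12 r1=0xbb r2=0xbb r3=0xa9  N=1 Z=0
after  5: r0=0x12 r1=0xbb r2=0x12 r3=0xa9  N=0 Z=0
after  6: r0=0x12 r1=0xbb r2=0x12 r3=0x12  N=0 Z=0
after  7: r0=0x12 r1=0xbb r2=0x12 r3=0x12  N=0 Z=0
after  8: r0=0x12 r1=0xa9 r2=0x12 r3=0x12  N=1 Z=0
-- IRQ taken; context saved, return-PC = 9 --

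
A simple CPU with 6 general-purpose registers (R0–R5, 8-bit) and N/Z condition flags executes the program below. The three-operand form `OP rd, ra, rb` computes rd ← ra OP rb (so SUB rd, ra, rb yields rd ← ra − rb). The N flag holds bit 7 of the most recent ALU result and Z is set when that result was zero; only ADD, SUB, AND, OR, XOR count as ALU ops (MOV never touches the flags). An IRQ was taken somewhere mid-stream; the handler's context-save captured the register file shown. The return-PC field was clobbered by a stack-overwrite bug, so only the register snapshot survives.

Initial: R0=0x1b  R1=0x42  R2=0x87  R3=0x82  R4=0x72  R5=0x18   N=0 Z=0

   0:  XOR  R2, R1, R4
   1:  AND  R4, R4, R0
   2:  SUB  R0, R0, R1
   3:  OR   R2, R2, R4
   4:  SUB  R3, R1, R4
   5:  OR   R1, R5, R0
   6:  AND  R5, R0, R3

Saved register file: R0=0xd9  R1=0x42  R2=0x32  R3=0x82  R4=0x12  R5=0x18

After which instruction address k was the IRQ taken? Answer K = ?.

after  0: R0=0x1b R1=0x42 R2=0x30 R3=0x82 R4=0x72 R5=0x18  N=0 Z=0
after  1: R0=0x1b R1=0x42 R2=0x30 R3=0x82 R4=0x12 R5=0x18  N=0 Z=0
after  2: R0=0xd9 R1=0x42 R2=0x30 R3=0x82 R4=0x12 R5=0x18  N=1 Z=0
after  3: R0=0xd9 R1=0x42 R2=0x32 R3=0x82 R4=0x12 R5=0x18  N=0 Z=0
-- IRQ taken; context saved, return-PC = 4 --

K = 3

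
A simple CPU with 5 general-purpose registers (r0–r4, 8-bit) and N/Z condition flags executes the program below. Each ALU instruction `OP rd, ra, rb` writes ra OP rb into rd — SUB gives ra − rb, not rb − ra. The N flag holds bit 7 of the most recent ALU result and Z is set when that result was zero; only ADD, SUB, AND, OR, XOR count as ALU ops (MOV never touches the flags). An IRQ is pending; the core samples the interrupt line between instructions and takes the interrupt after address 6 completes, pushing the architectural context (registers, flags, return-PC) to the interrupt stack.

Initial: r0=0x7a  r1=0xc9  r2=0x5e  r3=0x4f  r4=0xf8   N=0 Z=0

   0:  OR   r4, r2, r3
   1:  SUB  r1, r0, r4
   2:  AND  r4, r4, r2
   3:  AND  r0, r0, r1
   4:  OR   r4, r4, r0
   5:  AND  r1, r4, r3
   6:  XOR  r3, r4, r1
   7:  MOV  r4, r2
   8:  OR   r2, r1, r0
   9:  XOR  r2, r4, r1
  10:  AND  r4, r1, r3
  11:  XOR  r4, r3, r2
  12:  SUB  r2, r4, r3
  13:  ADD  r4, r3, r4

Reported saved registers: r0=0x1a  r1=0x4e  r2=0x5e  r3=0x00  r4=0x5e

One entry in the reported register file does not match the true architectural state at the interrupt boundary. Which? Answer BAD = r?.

after  0: r0=0x7a r1=0xc9 r2=0x5e r3=0x4f r4=0x5f  N=0 Z=0
after  1: r0=0x7a r1=0x1b r2=0x5e r3=0x4f r4=0x5f  N=0 Z=0
after  2: r0=0x7a r1=0x1b r2=0x5e r3=0x4f r4=0x5e  N=0 Z=0
after  3: r0=0x1a r1=0x1b r2=0x5e r3=0x4f r4=0x5e  N=0 Z=0
after  4: r0=0x1a r1=0x1b r2=0x5e r3=0x4f r4=0x5e  N=0 Z=0
after  5: r0=0x1a r1=0x4e r2=0x5e r3=0x4f r4=0x5e  N=0 Z=0
after  6: r0=0x1a r1=0x4e r2=0x5e r3=0x10 r4=0x5e  N=0 Z=0
-- IRQ taken; context saved, return-PC = 7 --
mismatch: r3: reported 0x00 vs actual 0x10

BAD = r3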